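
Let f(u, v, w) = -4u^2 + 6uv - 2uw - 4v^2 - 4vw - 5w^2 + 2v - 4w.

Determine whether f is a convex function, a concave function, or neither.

concave

f is quadratic, so its Hessian is the constant matrix H = [[-8, 6, -2], [6, -8, -4], [-2, -4, -10]].
Leading principal minors: -8, 28, -24.
Signs alternate −, +, − ⇒ H ≺ 0 ⇒ concave.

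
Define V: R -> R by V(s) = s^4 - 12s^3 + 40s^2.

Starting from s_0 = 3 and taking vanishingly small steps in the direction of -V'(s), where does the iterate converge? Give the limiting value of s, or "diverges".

V'(s) = 4s(s - 5)(s - 4), so V'(3) = 24.
Gradient descent moves in the -V' direction, i.e. s is decreasing.
The nearest critical point in that direction is s = 0, where V'' = 80 > 0 (a local minimum). The iterate converges there.

0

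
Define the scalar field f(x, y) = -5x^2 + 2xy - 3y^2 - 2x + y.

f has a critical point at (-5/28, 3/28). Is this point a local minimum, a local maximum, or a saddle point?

The Hessian of f is constant: H = [[-10, 2], [2, -6]].
det(H) = (-10)·(-6) − 2² = 56.
det(H) > 0 and tr(H) = -16 < 0, so H is negative definite and the point is a local maximum.

local maximum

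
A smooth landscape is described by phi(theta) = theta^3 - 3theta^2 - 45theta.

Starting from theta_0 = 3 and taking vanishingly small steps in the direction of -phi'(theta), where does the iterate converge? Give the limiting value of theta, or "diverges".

phi'(theta) = 3(theta - 5)(theta + 3), so phi'(3) = -36.
Gradient descent moves in the -phi' direction, i.e. theta is increasing.
The nearest critical point in that direction is theta = 5, where phi'' = 24 > 0 (a local minimum). The iterate converges there.

5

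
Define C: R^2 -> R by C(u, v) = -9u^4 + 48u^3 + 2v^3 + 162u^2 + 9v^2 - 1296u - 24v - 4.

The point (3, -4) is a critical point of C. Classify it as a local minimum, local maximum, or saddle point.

saddle point

The mixed partial ∂²C/∂u∂v is 0, so the Hessian at any point is diag(C_uu, C_vv) = diag(36(-3u^2 + 8u + 9), 6(2v + 3)).
At (3, -4): H = diag(216, -30).
The eigenvalues have opposite signs, so H is indefinite: a saddle point.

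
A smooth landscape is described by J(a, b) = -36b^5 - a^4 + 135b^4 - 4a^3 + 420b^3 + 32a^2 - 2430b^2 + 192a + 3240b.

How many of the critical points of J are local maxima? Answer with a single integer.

4

J separates as a function of a plus a function of b, so ∇J=0 decouples.
∂J/∂a = -4(a - 4)(a + 3)(a + 4) = 0 at a ∈ {-4, -3, 4}; ∂J/∂b = -180(b - 3)(b - 2)(b - 1)(b + 3) = 0 at b ∈ {-3, 1, 2, 3}.
The Hessian is diagonal: diag(J_aa, J_bb). Second derivatives: J_aa(-4)=-32, J_aa(-3)=28, J_aa(4)=-224; J_bb(-3)=21600, J_bb(1)=-1440, J_bb(2)=900, J_bb(3)=-2160.
Local maxima occur where both diagonal entries negative: (-4, 1), (-4, 3), (4, 1), (4, 3). Count: 4.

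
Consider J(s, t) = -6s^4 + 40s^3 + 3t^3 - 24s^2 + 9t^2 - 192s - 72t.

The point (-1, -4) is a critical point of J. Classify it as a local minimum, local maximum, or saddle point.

local maximum

The mixed partial ∂²J/∂s∂t is 0, so the Hessian at any point is diag(J_ss, J_tt) = diag(24(-3s^2 + 10s - 2), 18(t + 1)).
At (-1, -4): H = diag(-360, -54).
Both eigenvalues are negative, so H is negative definite: a local maximum.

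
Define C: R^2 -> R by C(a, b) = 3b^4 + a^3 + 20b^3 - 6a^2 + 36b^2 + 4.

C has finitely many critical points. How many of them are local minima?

C separates as a function of a plus a function of b, so ∇C=0 decouples.
∂C/∂a = 3a(a - 4) = 0 at a ∈ {0, 4}; ∂C/∂b = 12b(b + 2)(b + 3) = 0 at b ∈ {-3, -2, 0}.
The Hessian is diagonal: diag(C_aa, C_bb). Second derivatives: C_aa(0)=-12, C_aa(4)=12; C_bb(-3)=36, C_bb(-2)=-24, C_bb(0)=72.
Local minima occur where both diagonal entries positive: (4, -3), (4, 0). Count: 2.

2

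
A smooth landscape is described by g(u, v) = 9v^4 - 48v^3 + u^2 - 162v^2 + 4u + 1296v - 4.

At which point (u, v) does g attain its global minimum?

(-2, -3)

g(u,v) separates as P(u) + Q(v) − 4, so its minimum is min P + min Q − 4.
P'(u) = 2u + 4 vanishes at u ∈ {-2}; Q'(v) = 36(v - 4)(v - 3)(v + 3) vanishes at v ∈ {-3, 3, 4}.
Local minima of P (where P''>0): P(-2)=-4. Local minima of Q: Q(-3)=-3321, Q(4)=1824.
So the global minimum of g is P(-2) + Q(-3) − 4 = -4 − 3321 − 4 = -3329, attained at (-2, -3).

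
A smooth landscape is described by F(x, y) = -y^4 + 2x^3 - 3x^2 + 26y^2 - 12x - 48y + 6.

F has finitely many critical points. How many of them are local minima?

1

F separates as a function of x plus a function of y, so ∇F=0 decouples.
∂F/∂x = 6(x - 2)(x + 1) = 0 at x ∈ {-1, 2}; ∂F/∂y = -4(y - 3)(y - 1)(y + 4) = 0 at y ∈ {-4, 1, 3}.
The Hessian is diagonal: diag(F_xx, F_yy). Second derivatives: F_xx(-1)=-18, F_xx(2)=18; F_yy(-4)=-140, F_yy(1)=40, F_yy(3)=-56.
Local minima occur where both diagonal entries positive: (2, 1). Count: 1.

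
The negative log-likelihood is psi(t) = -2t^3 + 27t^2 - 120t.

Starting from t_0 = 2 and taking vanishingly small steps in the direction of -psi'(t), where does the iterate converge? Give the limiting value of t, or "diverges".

4

psi'(t) = -6(t - 5)(t - 4), so psi'(2) = -36.
Gradient descent moves in the -psi' direction, i.e. t is increasing.
The nearest critical point in that direction is t = 4, where psi'' = 6 > 0 (a local minimum). The iterate converges there.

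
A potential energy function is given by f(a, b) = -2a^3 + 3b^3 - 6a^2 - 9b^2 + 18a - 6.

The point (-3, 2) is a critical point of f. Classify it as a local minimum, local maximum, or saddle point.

The mixed partial ∂²f/∂a∂b is 0, so the Hessian at any point is diag(f_aa, f_bb) = diag(-12(a + 1), 18(b - 1)).
At (-3, 2): H = diag(24, 18).
Both eigenvalues are positive, so H is positive definite: a local minimum.

local minimum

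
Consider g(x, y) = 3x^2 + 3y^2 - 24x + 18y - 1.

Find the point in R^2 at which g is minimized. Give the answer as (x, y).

g(x,y) separates as P(x) + Q(y) − 1, so its minimum is min P + min Q − 1.
P'(x) = 6x - 24 vanishes at x ∈ {4}; Q'(y) = 6y + 18 vanishes at y ∈ {-3}.
Local minima of P (where P''>0): P(4)=-48. Local minima of Q: Q(-3)=-27.
So the global minimum of g is P(4) + Q(-3) − 1 = -48 − 27 − 1 = -76, attained at (4, -3).

(4, -3)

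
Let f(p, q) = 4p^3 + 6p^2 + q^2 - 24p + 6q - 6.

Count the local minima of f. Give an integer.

f separates as a function of p plus a function of q, so ∇f=0 decouples.
∂f/∂p = 12(p - 1)(p + 2) = 0 at p ∈ {-2, 1}; ∂f/∂q = 2(q + 3) = 0 at q ∈ {-3}.
The Hessian is diagonal: diag(f_pp, f_qq). Second derivatives: f_pp(-2)=-36, f_pp(1)=36; f_qq(-3)=2.
Local minima occur where both diagonal entries positive: (1, -3). Count: 1.

1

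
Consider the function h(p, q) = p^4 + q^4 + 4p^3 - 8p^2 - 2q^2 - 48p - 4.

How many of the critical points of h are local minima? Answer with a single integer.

h separates as a function of p plus a function of q, so ∇h=0 decouples.
∂h/∂p = 4(p - 2)(p + 2)(p + 3) = 0 at p ∈ {-3, -2, 2}; ∂h/∂q = 4q(q - 1)(q + 1) = 0 at q ∈ {-1, 0, 1}.
The Hessian is diagonal: diag(h_pp, h_qq). Second derivatives: h_pp(-3)=20, h_pp(-2)=-16, h_pp(2)=80; h_qq(-1)=8, h_qq(0)=-4, h_qq(1)=8.
Local minima occur where both diagonal entries positive: (-3, -1), (-3, 1), (2, -1), (2, 1). Count: 4.

4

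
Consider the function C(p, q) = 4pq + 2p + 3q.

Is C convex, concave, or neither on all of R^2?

C is quadratic, so its Hessian is the constant matrix H = [[0, 4], [4, 0]].
det(H) = -16, tr(H) = 0.
det(H) < 0, so H is indefinite: neither convex nor concave.

neither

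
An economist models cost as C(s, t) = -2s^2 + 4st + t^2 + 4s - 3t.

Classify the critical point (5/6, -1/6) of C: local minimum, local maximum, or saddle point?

The Hessian of C is constant: H = [[-4, 4], [4, 2]].
det(H) = (-4)·2 − 4² = -24.
Since det(H) < 0, H is indefinite and the critical point is a saddle point.

saddle point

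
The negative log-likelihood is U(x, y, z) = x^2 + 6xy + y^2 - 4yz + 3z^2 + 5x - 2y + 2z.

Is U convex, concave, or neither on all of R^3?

neither

U is quadratic, so its Hessian is the constant matrix H = [[2, 6, 0], [6, 2, -4], [0, -4, 6]].
Leading principal minors: 2, -32, -224.
Neither pattern holds ⇒ H is indefinite ⇒ neither convex nor concave.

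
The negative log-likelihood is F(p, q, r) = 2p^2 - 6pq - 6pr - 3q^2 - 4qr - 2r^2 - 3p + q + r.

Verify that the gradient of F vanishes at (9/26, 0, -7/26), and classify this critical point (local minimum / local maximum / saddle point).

∇F = (4p - 6q - 6r - 3, -6p - 6q - 4r + 1, -6p - 4q - 4r + 1); substituting (9/26, 0, -7/26) gives ∇F = (0, 0, 0), so (9/26, 0, -7/26) is indeed a critical point.
The Hessian is constant: H = [[4, -6, -6], [-6, -6, -4], [-6, -4, -4]].
Leading principal minors: Δ₁ = 4, Δ₂ = -60, Δ₃ = 104.
The minors fit neither the all-positive nor the alternating-sign pattern, so H is indefinite: a saddle point.

saddle point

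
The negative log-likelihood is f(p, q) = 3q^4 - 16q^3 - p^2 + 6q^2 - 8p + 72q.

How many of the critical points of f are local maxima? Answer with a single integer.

f separates as a function of p plus a function of q, so ∇f=0 decouples.
∂f/∂p = -2(p + 4) = 0 at p ∈ {-4}; ∂f/∂q = 12(q - 3)(q - 2)(q + 1) = 0 at q ∈ {-1, 2, 3}.
The Hessian is diagonal: diag(f_pp, f_qq). Second derivatives: f_pp(-4)=-2; f_qq(-1)=144, f_qq(2)=-36, f_qq(3)=48.
Local maxima occur where both diagonal entries negative: (-4, 2). Count: 1.

1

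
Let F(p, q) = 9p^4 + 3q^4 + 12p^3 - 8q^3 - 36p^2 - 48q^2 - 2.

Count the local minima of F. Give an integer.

4

F separates as a function of p plus a function of q, so ∇F=0 decouples.
∂F/∂p = 36p(p - 1)(p + 2) = 0 at p ∈ {-2, 0, 1}; ∂F/∂q = 12q(q - 4)(q + 2) = 0 at q ∈ {-2, 0, 4}.
The Hessian is diagonal: diag(F_pp, F_qq). Second derivatives: F_pp(-2)=216, F_pp(0)=-72, F_pp(1)=108; F_qq(-2)=144, F_qq(0)=-96, F_qq(4)=288.
Local minima occur where both diagonal entries positive: (-2, -2), (-2, 4), (1, -2), (1, 4). Count: 4.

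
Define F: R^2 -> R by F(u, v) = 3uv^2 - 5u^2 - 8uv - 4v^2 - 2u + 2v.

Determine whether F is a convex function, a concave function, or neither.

neither

The term 3uv^2 is cubic, so the Hessian is not constant.
∂²F/∂v² = 6u - 8, which takes both signs as u varies (negative for sufficiently negative u). A diagonal entry of the Hessian changing sign means the Hessian is neither positive- nor negative-semidefinite on all of R^2.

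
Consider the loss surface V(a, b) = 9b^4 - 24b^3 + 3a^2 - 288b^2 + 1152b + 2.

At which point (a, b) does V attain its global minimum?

(0, -4)

V(a,b) separates as P(a) + Q(b) + 2, so its minimum is min P + min Q + 2.
P'(a) = 6a vanishes at a ∈ {0}; Q'(b) = 36(b - 4)(b - 2)(b + 4) vanishes at b ∈ {-4, 2, 4}.
Local minima of P (where P''>0): P(0)=0. Local minima of Q: Q(-4)=-5376, Q(4)=768.
So the global minimum of V is P(0) + Q(-4) + 2 = 0 − 5376 + 2 = -5374, attained at (0, -4).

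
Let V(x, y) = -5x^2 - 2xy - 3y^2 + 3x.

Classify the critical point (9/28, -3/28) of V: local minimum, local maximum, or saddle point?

local maximum

The Hessian of V is constant: H = [[-10, -2], [-2, -6]].
det(H) = (-10)·(-6) − (-2)² = 56.
det(H) > 0 and tr(H) = -16 < 0, so H is negative definite and the point is a local maximum.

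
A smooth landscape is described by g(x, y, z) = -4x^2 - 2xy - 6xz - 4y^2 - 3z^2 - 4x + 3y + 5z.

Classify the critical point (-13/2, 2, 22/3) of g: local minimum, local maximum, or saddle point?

local maximum

The Hessian is constant: H = [[-8, -2, -6], [-2, -8, 0], [-6, 0, -6]].
Leading principal minors: Δ₁ = -8, Δ₂ = 60, Δ₃ = -72.
The minors alternate sign starting negative (−, +, −), so H is negative definite: a local maximum.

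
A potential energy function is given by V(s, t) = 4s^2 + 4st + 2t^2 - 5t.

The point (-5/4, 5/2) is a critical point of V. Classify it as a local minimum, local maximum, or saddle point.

local minimum

The Hessian of V is constant: H = [[8, 4], [4, 4]].
det(H) = 8·4 − 4² = 16.
det(H) > 0 and tr(H) = 12 > 0, so H is positive definite and the point is a local minimum.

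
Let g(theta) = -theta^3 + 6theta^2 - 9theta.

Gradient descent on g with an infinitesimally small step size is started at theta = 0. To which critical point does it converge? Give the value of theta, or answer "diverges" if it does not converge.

1

g'(theta) = -3(theta - 3)(theta - 1), so g'(0) = -9.
Gradient descent moves in the -g' direction, i.e. theta is increasing.
The nearest critical point in that direction is theta = 1, where g'' = 6 > 0 (a local minimum). The iterate converges there.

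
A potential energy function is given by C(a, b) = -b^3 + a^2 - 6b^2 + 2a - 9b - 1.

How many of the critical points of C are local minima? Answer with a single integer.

C separates as a function of a plus a function of b, so ∇C=0 decouples.
∂C/∂a = 2(a + 1) = 0 at a ∈ {-1}; ∂C/∂b = -3(b + 1)(b + 3) = 0 at b ∈ {-3, -1}.
The Hessian is diagonal: diag(C_aa, C_bb). Second derivatives: C_aa(-1)=2; C_bb(-3)=6, C_bb(-1)=-6.
Local minima occur where both diagonal entries positive: (-1, -3). Count: 1.

1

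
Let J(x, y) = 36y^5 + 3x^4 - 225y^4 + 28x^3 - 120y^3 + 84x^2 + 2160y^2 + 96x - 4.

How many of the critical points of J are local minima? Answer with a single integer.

4

J separates as a function of x plus a function of y, so ∇J=0 decouples.
∂J/∂x = 12(x + 1)(x + 2)(x + 4) = 0 at x ∈ {-4, -2, -1}; ∂J/∂y = 180y(y - 4)(y - 3)(y + 2) = 0 at y ∈ {-2, 0, 3, 4}.
The Hessian is diagonal: diag(J_xx, J_yy). Second derivatives: J_xx(-4)=72, J_xx(-2)=-24, J_xx(-1)=36; J_yy(-2)=-10800, J_yy(0)=4320, J_yy(3)=-2700, J_yy(4)=4320.
Local minima occur where both diagonal entries positive: (-4, 0), (-4, 4), (-1, 0), (-1, 4). Count: 4.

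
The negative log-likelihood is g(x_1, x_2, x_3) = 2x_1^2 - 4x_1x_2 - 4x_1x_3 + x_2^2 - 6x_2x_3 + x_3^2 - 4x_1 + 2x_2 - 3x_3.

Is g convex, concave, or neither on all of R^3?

neither

g is quadratic, so its Hessian is the constant matrix H = [[4, -4, -4], [-4, 2, -6], [-4, -6, 2]].
Leading principal minors: 4, -8, -384.
Neither pattern holds ⇒ H is indefinite ⇒ neither convex nor concave.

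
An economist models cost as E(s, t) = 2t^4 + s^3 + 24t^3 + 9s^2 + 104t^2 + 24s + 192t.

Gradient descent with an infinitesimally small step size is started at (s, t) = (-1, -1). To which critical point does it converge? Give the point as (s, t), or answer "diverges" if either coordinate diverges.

(-2, -2)

E is separable, so gradient descent decouples: s follows -∂E/∂s, t follows -∂E/∂t.
∂E/∂s = 3(s + 2)(s + 4); at s=-1 this is 9, so s decreases.
∂E/∂t = 8(t + 2)(t + 3)(t + 4); at t=-1 this is 48, so t decreases.
s converges to its nearest critical value -2 (a local min of the s-part); t converges to -2. The iterate converges to (-2, -2).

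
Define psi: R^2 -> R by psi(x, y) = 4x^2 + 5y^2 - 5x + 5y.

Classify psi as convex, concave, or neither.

convex

psi is quadratic, so its Hessian is the constant matrix H = [[8, 0], [0, 10]].
det(H) = 80, tr(H) = 18.
det(H) > 0 and tr(H) > 0, so H is positive definite everywhere: convex.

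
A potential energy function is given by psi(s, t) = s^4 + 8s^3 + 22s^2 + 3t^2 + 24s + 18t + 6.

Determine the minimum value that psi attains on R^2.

psi(s,t) separates as P(s) + Q(t) + 6, so its minimum is min P + min Q + 6.
P'(s) = 4(s + 1)(s + 2)(s + 3) vanishes at s ∈ {-3, -2, -1}; Q'(t) = 6(t + 3) vanishes at t ∈ {-3}.
Local minima of P (where P''>0): P(-3)=-9, P(-1)=-9. Local minima of Q: Q(-3)=-27.
So the global minimum of psi is P(-3) + Q(-3) + 6 = -9 − 27 + 6 = -30, attained at (-3, -3).

-30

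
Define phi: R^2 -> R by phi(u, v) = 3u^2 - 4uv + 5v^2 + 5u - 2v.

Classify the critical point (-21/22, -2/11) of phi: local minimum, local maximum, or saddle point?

local minimum

The Hessian of phi is constant: H = [[6, -4], [-4, 10]].
det(H) = 6·10 − (-4)² = 44.
det(H) > 0 and tr(H) = 16 > 0, so H is positive definite and the point is a local minimum.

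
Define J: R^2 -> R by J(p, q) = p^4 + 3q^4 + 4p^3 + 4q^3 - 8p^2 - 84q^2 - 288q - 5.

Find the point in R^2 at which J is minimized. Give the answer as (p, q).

J(p,q) separates as A(p) + B(q) − 5, so its minimum is min A + min B − 5.
A'(p) = 4p(p - 1)(p + 4) vanishes at p ∈ {-4, 0, 1}; B'(q) = 12(q - 4)(q + 2)(q + 3) vanishes at q ∈ {-3, -2, 4}.
Local minima of A (where A''>0): A(-4)=-128, A(1)=-3. Local minima of B: B(-3)=243, B(4)=-1472.
So the global minimum of J is A(-4) + B(4) − 5 = -128 − 1472 − 5 = -1605, attained at (-4, 4).

(-4, 4)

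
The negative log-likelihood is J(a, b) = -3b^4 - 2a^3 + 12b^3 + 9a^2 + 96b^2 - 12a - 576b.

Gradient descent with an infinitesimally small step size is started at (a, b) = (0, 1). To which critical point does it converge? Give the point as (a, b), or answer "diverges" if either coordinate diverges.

(1, 3)

J is separable, so gradient descent decouples: a follows -∂J/∂a, b follows -∂J/∂b.
∂J/∂a = -6(a - 2)(a - 1); at a=0 this is -12, so a increases.
∂J/∂b = -12(b - 4)(b - 3)(b + 4); at b=1 this is -360, so b increases.
a converges to its nearest critical value 1 (a local min of the a-part); b converges to 3. The iterate converges to (1, 3).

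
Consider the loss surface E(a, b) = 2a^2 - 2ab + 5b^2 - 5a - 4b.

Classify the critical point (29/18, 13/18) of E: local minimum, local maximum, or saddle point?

The Hessian of E is constant: H = [[4, -2], [-2, 10]].
det(H) = 4·10 − (-2)² = 36.
det(H) > 0 and tr(H) = 14 > 0, so H is positive definite and the point is a local minimum.

local minimum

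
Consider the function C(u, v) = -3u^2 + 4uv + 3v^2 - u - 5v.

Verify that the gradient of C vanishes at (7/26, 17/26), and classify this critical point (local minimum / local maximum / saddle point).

saddle point

∇C = (-6u + 4v - 1, 4u + 6v - 5); substituting (7/26, 17/26) gives ∇C = (0, 0), so (7/26, 17/26) is indeed a critical point.
The Hessian of C is constant: H = [[-6, 4], [4, 6]].
det(H) = (-6)·6 − 4² = -52.
Since det(H) < 0, H is indefinite and the critical point is a saddle point.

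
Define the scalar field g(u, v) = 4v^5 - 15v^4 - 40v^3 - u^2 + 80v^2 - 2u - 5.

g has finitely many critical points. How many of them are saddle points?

2

g separates as a function of u plus a function of v, so ∇g=0 decouples.
∂g/∂u = -2(u + 1) = 0 at u ∈ {-1}; ∂g/∂v = 20v(v - 4)(v - 1)(v + 2) = 0 at v ∈ {-2, 0, 1, 4}.
The Hessian is diagonal: diag(g_uu, g_vv). Second derivatives: g_uu(-1)=-2; g_vv(-2)=-720, g_vv(0)=160, g_vv(1)=-180, g_vv(4)=1440.
Saddle points occur where the two diagonal entries have opposite signs: (-1, 0), (-1, 4). Count: 2.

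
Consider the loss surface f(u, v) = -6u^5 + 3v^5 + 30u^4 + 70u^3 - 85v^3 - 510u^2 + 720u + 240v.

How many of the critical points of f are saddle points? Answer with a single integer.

8

f separates as a function of u plus a function of v, so ∇f=0 decouples.
∂f/∂u = -30(u - 4)(u - 2)(u - 1)(u + 3) = 0 at u ∈ {-3, 1, 2, 4}; ∂f/∂v = 15(v - 4)(v - 1)(v + 1)(v + 4) = 0 at v ∈ {-4, -1, 1, 4}.
The Hessian is diagonal: diag(f_uu, f_vv). Second derivatives: f_uu(-3)=4200, f_uu(1)=-360, f_uu(2)=300, f_uu(4)=-1260; f_vv(-4)=-1800, f_vv(-1)=450, f_vv(1)=-450, f_vv(4)=1800.
Saddle points occur where the two diagonal entries have opposite signs: (-3, -4), (-3, 1), (1, -1), (1, 4), (2, -4), (2, 1), (4, -1), (4, 4). Count: 8.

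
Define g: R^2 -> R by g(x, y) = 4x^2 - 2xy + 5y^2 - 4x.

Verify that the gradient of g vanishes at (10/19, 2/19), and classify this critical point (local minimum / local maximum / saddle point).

local minimum

∇g = (8x - 2y - 4, -2x + 10y); substituting (10/19, 2/19) gives ∇g = (0, 0), so (10/19, 2/19) is indeed a critical point.
The Hessian of g is constant: H = [[8, -2], [-2, 10]].
det(H) = 8·10 − (-2)² = 76.
det(H) > 0 and tr(H) = 18 > 0, so H is positive definite and the point is a local minimum.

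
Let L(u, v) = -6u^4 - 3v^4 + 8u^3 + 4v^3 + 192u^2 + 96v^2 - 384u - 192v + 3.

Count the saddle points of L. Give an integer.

4

L separates as a function of u plus a function of v, so ∇L=0 decouples.
∂L/∂u = -24(u - 4)(u - 1)(u + 4) = 0 at u ∈ {-4, 1, 4}; ∂L/∂v = -12(v - 4)(v - 1)(v + 4) = 0 at v ∈ {-4, 1, 4}.
The Hessian is diagonal: diag(L_uu, L_vv). Second derivatives: L_uu(-4)=-960, L_uu(1)=360, L_uu(4)=-576; L_vv(-4)=-480, L_vv(1)=180, L_vv(4)=-288.
Saddle points occur where the two diagonal entries have opposite signs: (-4, 1), (1, -4), (1, 4), (4, 1). Count: 4.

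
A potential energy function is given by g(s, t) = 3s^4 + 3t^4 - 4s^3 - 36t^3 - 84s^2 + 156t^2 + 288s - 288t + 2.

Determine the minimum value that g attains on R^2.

g(s,t) separates as P(s) + Q(t) + 2, so its minimum is min P + min Q + 2.
P'(s) = 12(s - 3)(s - 2)(s + 4) vanishes at s ∈ {-4, 2, 3}; Q'(t) = 12(t - 4)(t - 3)(t - 2) vanishes at t ∈ {2, 3, 4}.
Local minima of P (where P''>0): P(-4)=-1472, P(3)=243. Local minima of Q: Q(2)=-192, Q(4)=-192.
So the global minimum of g is P(-4) + Q(2) + 2 = -1472 − 192 + 2 = -1662, attained at (-4, 2).

-1662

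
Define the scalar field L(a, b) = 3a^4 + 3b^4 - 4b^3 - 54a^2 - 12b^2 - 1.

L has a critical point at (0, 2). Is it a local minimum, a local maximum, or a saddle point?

saddle point

The mixed partial ∂²L/∂a∂b is 0, so the Hessian at any point is diag(L_aa, L_bb) = diag(36(a^2 - 3), 12(3b^2 - 2b - 2)).
At (0, 2): H = diag(-108, 72).
The eigenvalues have opposite signs, so H is indefinite: a saddle point.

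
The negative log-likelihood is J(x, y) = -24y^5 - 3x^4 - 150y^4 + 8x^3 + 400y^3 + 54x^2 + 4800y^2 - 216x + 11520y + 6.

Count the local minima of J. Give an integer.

2

J separates as a function of x plus a function of y, so ∇J=0 decouples.
∂J/∂x = -12(x - 3)(x - 2)(x + 3) = 0 at x ∈ {-3, 2, 3}; ∂J/∂y = -120(y - 4)(y + 2)(y + 3)(y + 4) = 0 at y ∈ {-4, -3, -2, 4}.
The Hessian is diagonal: diag(J_xx, J_yy). Second derivatives: J_xx(-3)=-360, J_xx(2)=60, J_xx(3)=-72; J_yy(-4)=1920, J_yy(-3)=-840, J_yy(-2)=1440, J_yy(4)=-40320.
Local minima occur where both diagonal entries positive: (2, -4), (2, -2). Count: 2.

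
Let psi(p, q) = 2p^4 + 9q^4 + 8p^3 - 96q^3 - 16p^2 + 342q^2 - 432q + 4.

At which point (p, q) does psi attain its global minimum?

(-4, 1)

psi(p,q) separates as A(p) + B(q) + 4, so its minimum is min A + min B + 4.
A'(p) = 8p(p - 1)(p + 4) vanishes at p ∈ {-4, 0, 1}; B'(q) = 36(q - 4)(q - 3)(q - 1) vanishes at q ∈ {1, 3, 4}.
Local minima of A (where A''>0): A(-4)=-256, A(1)=-6. Local minima of B: B(1)=-177, B(4)=-96.
So the global minimum of psi is A(-4) + B(1) + 4 = -256 − 177 + 4 = -429, attained at (-4, 1).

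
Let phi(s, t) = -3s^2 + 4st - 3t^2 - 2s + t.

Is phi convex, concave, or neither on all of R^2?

phi is quadratic, so its Hessian is the constant matrix H = [[-6, 4], [4, -6]].
det(H) = 20, tr(H) = -12.
det(H) > 0 and tr(H) < 0, so H is negative definite everywhere: concave.

concave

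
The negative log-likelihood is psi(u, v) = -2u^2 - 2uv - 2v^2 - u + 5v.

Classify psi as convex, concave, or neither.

concave

psi is quadratic, so its Hessian is the constant matrix H = [[-4, -2], [-2, -4]].
det(H) = 12, tr(H) = -8.
det(H) > 0 and tr(H) < 0, so H is negative definite everywhere: concave.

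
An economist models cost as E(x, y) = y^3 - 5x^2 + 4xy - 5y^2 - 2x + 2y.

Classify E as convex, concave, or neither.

neither

The term y^3 is cubic, so the Hessian is not constant.
∂²E/∂y² = 6y - 10, which takes both signs as y varies (negative for sufficiently negative y). A diagonal entry of the Hessian changing sign means the Hessian is neither positive- nor negative-semidefinite on all of R^2.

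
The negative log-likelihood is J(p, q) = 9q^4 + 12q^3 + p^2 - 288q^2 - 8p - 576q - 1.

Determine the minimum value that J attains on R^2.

J(p,q) separates as A(p) + B(q) − 1, so its minimum is min A + min B − 1.
A'(p) = 2p - 8 vanishes at p ∈ {4}; B'(q) = 36(q - 4)(q + 1)(q + 4) vanishes at q ∈ {-4, -1, 4}.
Local minima of A (where A''>0): A(4)=-16. Local minima of B: B(-4)=-768, B(4)=-3840.
So the global minimum of J is A(4) + B(4) − 1 = -16 − 3840 − 1 = -3857, attained at (4, 4).

-3857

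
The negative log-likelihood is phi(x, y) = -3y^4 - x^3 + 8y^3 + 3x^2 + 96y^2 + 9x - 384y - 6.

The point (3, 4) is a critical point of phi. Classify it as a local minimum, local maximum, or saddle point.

local maximum

The mixed partial ∂²phi/∂x∂y is 0, so the Hessian at any point is diag(phi_xx, phi_yy) = diag(6(-x + 1), 12(-3y^2 + 4y + 16)).
At (3, 4): H = diag(-12, -192).
Both eigenvalues are negative, so H is negative definite: a local maximum.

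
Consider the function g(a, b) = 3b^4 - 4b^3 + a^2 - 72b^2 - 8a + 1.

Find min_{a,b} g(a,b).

-655

g(a,b) separates as P(a) + Q(b) + 1, so its minimum is min P + min Q + 1.
P'(a) = 2a - 8 vanishes at a ∈ {4}; Q'(b) = 12b(b - 4)(b + 3) vanishes at b ∈ {-3, 0, 4}.
Local minima of P (where P''>0): P(4)=-16. Local minima of Q: Q(-3)=-297, Q(4)=-640.
So the global minimum of g is P(4) + Q(4) + 1 = -16 − 640 + 1 = -655, attained at (4, 4).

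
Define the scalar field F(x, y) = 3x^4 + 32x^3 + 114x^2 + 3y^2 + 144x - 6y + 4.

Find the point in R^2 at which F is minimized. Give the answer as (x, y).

(-1, 1)

F(x,y) separates as P(x) + Q(y) + 4, so its minimum is min P + min Q + 4.
P'(x) = 12(x + 1)(x + 3)(x + 4) vanishes at x ∈ {-4, -3, -1}; Q'(y) = 6y - 6 vanishes at y ∈ {1}.
Local minima of P (where P''>0): P(-4)=-32, P(-1)=-59. Local minima of Q: Q(1)=-3.
So the global minimum of F is P(-1) + Q(1) + 4 = -59 − 3 + 4 = -58, attained at (-1, 1).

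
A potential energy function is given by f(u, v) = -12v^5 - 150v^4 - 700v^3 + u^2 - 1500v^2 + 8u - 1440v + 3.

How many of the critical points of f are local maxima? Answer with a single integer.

0

f separates as a function of u plus a function of v, so ∇f=0 decouples.
∂f/∂u = 2(u + 4) = 0 at u ∈ {-4}; ∂f/∂v = -60(v + 1)(v + 2)(v + 3)(v + 4) = 0 at v ∈ {-4, -3, -2, -1}.
The Hessian is diagonal: diag(f_uu, f_vv). Second derivatives: f_uu(-4)=2; f_vv(-4)=360, f_vv(-3)=-120, f_vv(-2)=120, f_vv(-1)=-360.
Local maxima occur where both diagonal entries negative: none. Count: 0.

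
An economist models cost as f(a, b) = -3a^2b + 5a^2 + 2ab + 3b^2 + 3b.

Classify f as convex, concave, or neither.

neither

The term -3a^2b is cubic, so the Hessian is not constant.
∂²f/∂a² = -6b + 10, which takes both signs as b varies (negative for sufficiently large b). A diagonal entry of the Hessian changing sign means the Hessian is neither positive- nor negative-semidefinite on all of R^2.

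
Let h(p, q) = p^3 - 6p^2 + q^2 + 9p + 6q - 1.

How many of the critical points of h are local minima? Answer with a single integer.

1

h separates as a function of p plus a function of q, so ∇h=0 decouples.
∂h/∂p = 3(p - 3)(p - 1) = 0 at p ∈ {1, 3}; ∂h/∂q = 2(q + 3) = 0 at q ∈ {-3}.
The Hessian is diagonal: diag(h_pp, h_qq). Second derivatives: h_pp(1)=-6, h_pp(3)=6; h_qq(-3)=2.
Local minima occur where both diagonal entries positive: (3, -3). Count: 1.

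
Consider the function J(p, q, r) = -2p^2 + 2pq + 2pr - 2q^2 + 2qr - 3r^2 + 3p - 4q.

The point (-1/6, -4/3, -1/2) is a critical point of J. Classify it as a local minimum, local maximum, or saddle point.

local maximum

The Hessian is constant: H = [[-4, 2, 2], [2, -4, 2], [2, 2, -6]].
Leading principal minors: Δ₁ = -4, Δ₂ = 12, Δ₃ = -24.
The minors alternate sign starting negative (−, +, −), so H is negative definite: a local maximum.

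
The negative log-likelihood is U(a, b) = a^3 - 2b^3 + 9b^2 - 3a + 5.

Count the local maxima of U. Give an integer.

U separates as a function of a plus a function of b, so ∇U=0 decouples.
∂U/∂a = 3(a - 1)(a + 1) = 0 at a ∈ {-1, 1}; ∂U/∂b = -6b(b - 3) = 0 at b ∈ {0, 3}.
The Hessian is diagonal: diag(U_aa, U_bb). Second derivatives: U_aa(-1)=-6, U_aa(1)=6; U_bb(0)=18, U_bb(3)=-18.
Local maxima occur where both diagonal entries negative: (-1, 3). Count: 1.

1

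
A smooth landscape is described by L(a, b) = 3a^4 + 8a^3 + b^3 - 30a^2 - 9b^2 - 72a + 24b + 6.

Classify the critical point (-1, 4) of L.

saddle point

The mixed partial ∂²L/∂a∂b is 0, so the Hessian at any point is diag(L_aa, L_bb) = diag(12(3a^2 + 4a - 5), 6(b - 3)).
At (-1, 4): H = diag(-72, 6).
The eigenvalues have opposite signs, so H is indefinite: a saddle point.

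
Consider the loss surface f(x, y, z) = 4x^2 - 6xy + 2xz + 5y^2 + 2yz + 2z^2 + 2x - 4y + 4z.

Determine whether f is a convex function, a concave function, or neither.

f is quadratic, so its Hessian is the constant matrix H = [[8, -6, 2], [-6, 10, 2], [2, 2, 4]].
Leading principal minors: 8, 44, 56.
All positive ⇒ H ≻ 0 ⇒ convex.

convex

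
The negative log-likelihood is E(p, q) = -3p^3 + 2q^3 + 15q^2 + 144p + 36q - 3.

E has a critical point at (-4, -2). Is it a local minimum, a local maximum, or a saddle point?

local minimum

The mixed partial ∂²E/∂p∂q is 0, so the Hessian at any point is diag(E_pp, E_qq) = diag(-18p, 6(2q + 5)).
At (-4, -2): H = diag(72, 6).
Both eigenvalues are positive, so H is positive definite: a local minimum.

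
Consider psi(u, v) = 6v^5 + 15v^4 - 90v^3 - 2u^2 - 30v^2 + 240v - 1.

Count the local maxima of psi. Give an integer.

psi separates as a function of u plus a function of v, so ∇psi=0 decouples.
∂psi/∂u = -4u = 0 at u ∈ {0}; ∂psi/∂v = 30(v - 2)(v - 1)(v + 1)(v + 4) = 0 at v ∈ {-4, -1, 1, 2}.
The Hessian is diagonal: diag(psi_uu, psi_vv). Second derivatives: psi_uu(0)=-4; psi_vv(-4)=-2700, psi_vv(-1)=540, psi_vv(1)=-300, psi_vv(2)=540.
Local maxima occur where both diagonal entries negative: (0, -4), (0, 1). Count: 2.

2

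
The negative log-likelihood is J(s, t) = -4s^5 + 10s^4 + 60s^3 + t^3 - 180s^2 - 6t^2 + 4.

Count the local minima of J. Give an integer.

2

J separates as a function of s plus a function of t, so ∇J=0 decouples.
∂J/∂s = -20s(s - 3)(s - 2)(s + 3) = 0 at s ∈ {-3, 0, 2, 3}; ∂J/∂t = 3t(t - 4) = 0 at t ∈ {0, 4}.
The Hessian is diagonal: diag(J_ss, J_tt). Second derivatives: J_ss(-3)=1800, J_ss(0)=-360, J_ss(2)=200, J_ss(3)=-360; J_tt(0)=-12, J_tt(4)=12.
Local minima occur where both diagonal entries positive: (-3, 4), (2, 4). Count: 2.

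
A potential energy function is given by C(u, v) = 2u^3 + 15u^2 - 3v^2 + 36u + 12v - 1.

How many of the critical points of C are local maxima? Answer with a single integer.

1

C separates as a function of u plus a function of v, so ∇C=0 decouples.
∂C/∂u = 6(u + 2)(u + 3) = 0 at u ∈ {-3, -2}; ∂C/∂v = -6(v - 2) = 0 at v ∈ {2}.
The Hessian is diagonal: diag(C_uu, C_vv). Second derivatives: C_uu(-3)=-6, C_uu(-2)=6; C_vv(2)=-6.
Local maxima occur where both diagonal entries negative: (-3, 2). Count: 1.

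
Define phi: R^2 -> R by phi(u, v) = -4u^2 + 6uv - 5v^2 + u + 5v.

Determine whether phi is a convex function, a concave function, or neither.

phi is quadratic, so its Hessian is the constant matrix H = [[-8, 6], [6, -10]].
det(H) = 44, tr(H) = -18.
det(H) > 0 and tr(H) < 0, so H is negative definite everywhere: concave.

concave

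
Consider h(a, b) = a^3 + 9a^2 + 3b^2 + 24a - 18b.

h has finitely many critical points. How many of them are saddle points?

h separates as a function of a plus a function of b, so ∇h=0 decouples.
∂h/∂a = 3(a + 2)(a + 4) = 0 at a ∈ {-4, -2}; ∂h/∂b = 6(b - 3) = 0 at b ∈ {3}.
The Hessian is diagonal: diag(h_aa, h_bb). Second derivatives: h_aa(-4)=-6, h_aa(-2)=6; h_bb(3)=6.
Saddle points occur where the two diagonal entries have opposite signs: (-4, 3). Count: 1.

1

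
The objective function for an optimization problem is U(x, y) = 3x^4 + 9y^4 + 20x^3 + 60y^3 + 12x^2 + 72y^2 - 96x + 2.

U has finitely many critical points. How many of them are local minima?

U separates as a function of x plus a function of y, so ∇U=0 decouples.
∂U/∂x = 12(x - 1)(x + 2)(x + 4) = 0 at x ∈ {-4, -2, 1}; ∂U/∂y = 36y(y + 1)(y + 4) = 0 at y ∈ {-4, -1, 0}.
The Hessian is diagonal: diag(U_xx, U_yy). Second derivatives: U_xx(-4)=120, U_xx(-2)=-72, U_xx(1)=180; U_yy(-4)=432, U_yy(-1)=-108, U_yy(0)=144.
Local minima occur where both diagonal entries positive: (-4, -4), (-4, 0), (1, -4), (1, 0). Count: 4.

4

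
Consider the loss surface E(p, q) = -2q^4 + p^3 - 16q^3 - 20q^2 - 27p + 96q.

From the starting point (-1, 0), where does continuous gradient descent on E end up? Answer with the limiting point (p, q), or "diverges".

(3, -3)

E is separable, so gradient descent decouples: p follows -∂E/∂p, q follows -∂E/∂q.
∂E/∂p = 3(p - 3)(p + 3); at p=-1 this is -24, so p increases.
∂E/∂q = -8(q - 1)(q + 3)(q + 4); at q=0 this is 96, so q decreases.
p converges to its nearest critical value 3 (a local min of the p-part); q converges to -3. The iterate converges to (3, -3).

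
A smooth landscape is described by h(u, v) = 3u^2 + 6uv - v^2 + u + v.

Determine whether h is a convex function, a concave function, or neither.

neither

h is quadratic, so its Hessian is the constant matrix H = [[6, 6], [6, -2]].
det(H) = -48, tr(H) = 4.
det(H) < 0, so H is indefinite: neither convex nor concave.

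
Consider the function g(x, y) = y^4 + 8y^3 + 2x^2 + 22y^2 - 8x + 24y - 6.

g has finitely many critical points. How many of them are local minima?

2

g separates as a function of x plus a function of y, so ∇g=0 decouples.
∂g/∂x = 4(x - 2) = 0 at x ∈ {2}; ∂g/∂y = 4(y + 1)(y + 2)(y + 3) = 0 at y ∈ {-3, -2, -1}.
The Hessian is diagonal: diag(g_xx, g_yy). Second derivatives: g_xx(2)=4; g_yy(-3)=8, g_yy(-2)=-4, g_yy(-1)=8.
Local minima occur where both diagonal entries positive: (2, -3), (2, -1). Count: 2.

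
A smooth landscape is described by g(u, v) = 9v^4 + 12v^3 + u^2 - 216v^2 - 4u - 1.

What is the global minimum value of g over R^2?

-1925

g(u,v) separates as P(u) + Q(v) − 1, so its minimum is min P + min Q − 1.
P'(u) = 2u - 4 vanishes at u ∈ {2}; Q'(v) = 36v(v - 3)(v + 4) vanishes at v ∈ {-4, 0, 3}.
Local minima of P (where P''>0): P(2)=-4. Local minima of Q: Q(-4)=-1920, Q(3)=-891.
So the global minimum of g is P(2) + Q(-4) − 1 = -4 − 1920 − 1 = -1925, attained at (2, -4).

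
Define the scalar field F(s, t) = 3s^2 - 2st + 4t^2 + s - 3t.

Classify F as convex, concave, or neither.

convex

F is quadratic, so its Hessian is the constant matrix H = [[6, -2], [-2, 8]].
det(H) = 44, tr(H) = 14.
det(H) > 0 and tr(H) > 0, so H is positive definite everywhere: convex.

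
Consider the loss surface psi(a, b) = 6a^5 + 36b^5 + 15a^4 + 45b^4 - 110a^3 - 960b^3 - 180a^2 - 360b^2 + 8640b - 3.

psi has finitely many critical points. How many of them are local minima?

4

psi separates as a function of a plus a function of b, so ∇psi=0 decouples.
∂psi/∂a = 30a(a - 3)(a + 1)(a + 4) = 0 at a ∈ {-4, -1, 0, 3}; ∂psi/∂b = 180(b - 3)(b - 2)(b + 2)(b + 4) = 0 at b ∈ {-4, -2, 2, 3}.
The Hessian is diagonal: diag(psi_aa, psi_bb). Second derivatives: psi_aa(-4)=-2520, psi_aa(-1)=360, psi_aa(0)=-360, psi_aa(3)=2520; psi_bb(-4)=-15120, psi_bb(-2)=7200, psi_bb(2)=-4320, psi_bb(3)=6300.
Local minima occur where both diagonal entries positive: (-1, -2), (-1, 3), (3, -2), (3, 3). Count: 4.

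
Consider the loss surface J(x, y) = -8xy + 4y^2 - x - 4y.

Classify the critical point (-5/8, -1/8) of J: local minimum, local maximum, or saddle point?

The Hessian of J is constant: H = [[0, -8], [-8, 8]].
det(H) = 0·8 − (-8)² = -64.
Since det(H) < 0, H is indefinite and the critical point is a saddle point.

saddle point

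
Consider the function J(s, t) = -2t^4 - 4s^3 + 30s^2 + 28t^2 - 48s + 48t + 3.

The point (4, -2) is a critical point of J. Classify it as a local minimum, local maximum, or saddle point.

The mixed partial ∂²J/∂s∂t is 0, so the Hessian at any point is diag(J_ss, J_tt) = diag(12(-2s + 5), 8(-3t^2 + 7)).
At (4, -2): H = diag(-36, -40).
Both eigenvalues are negative, so H is negative definite: a local maximum.

local maximum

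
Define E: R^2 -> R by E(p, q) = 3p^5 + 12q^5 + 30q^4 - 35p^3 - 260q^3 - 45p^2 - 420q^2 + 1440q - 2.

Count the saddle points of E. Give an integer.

E separates as a function of p plus a function of q, so ∇E=0 decouples.
∂E/∂p = 15p(p - 3)(p + 1)(p + 2) = 0 at p ∈ {-2, -1, 0, 3}; ∂E/∂q = 60(q - 3)(q - 1)(q + 2)(q + 4) = 0 at q ∈ {-4, -2, 1, 3}.
The Hessian is diagonal: diag(E_pp, E_qq). Second derivatives: E_pp(-2)=-150, E_pp(-1)=60, E_pp(0)=-90, E_pp(3)=900; E_qq(-4)=-4200, E_qq(-2)=1800, E_qq(1)=-1800, E_qq(3)=4200.
Saddle points occur where the two diagonal entries have opposite signs: (-2, -2), (-2, 3), (-1, -4), (-1, 1), (0, -2), (0, 3), (3, -4), (3, 1). Count: 8.

8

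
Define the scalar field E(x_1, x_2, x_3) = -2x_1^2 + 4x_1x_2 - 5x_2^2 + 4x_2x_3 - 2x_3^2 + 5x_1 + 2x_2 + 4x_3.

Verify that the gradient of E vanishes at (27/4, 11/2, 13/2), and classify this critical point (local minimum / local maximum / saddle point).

∇E = (-4x_1 + 4x_2 + 5, 4x_1 - 10x_2 + 4x_3 + 2, 4x_2 - 4x_3 + 4); substituting (27/4, 11/2, 13/2) gives ∇E = (0, 0, 0), so (27/4, 11/2, 13/2) is indeed a critical point.
The Hessian is constant: H = [[-4, 4, 0], [4, -10, 4], [0, 4, -4]].
Leading principal minors: Δ₁ = -4, Δ₂ = 24, Δ₃ = -32.
The minors alternate sign starting negative (−, +, −), so H is negative definite: a local maximum.

local maximum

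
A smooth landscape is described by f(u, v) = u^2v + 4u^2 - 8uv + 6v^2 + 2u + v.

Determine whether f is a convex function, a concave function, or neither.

neither

The term u^2v is cubic, so the Hessian is not constant.
∂²f/∂u² = 2v + 8, which takes both signs as v varies (negative for sufficiently negative v). A diagonal entry of the Hessian changing sign means the Hessian is neither positive- nor negative-semidefinite on all of R^2.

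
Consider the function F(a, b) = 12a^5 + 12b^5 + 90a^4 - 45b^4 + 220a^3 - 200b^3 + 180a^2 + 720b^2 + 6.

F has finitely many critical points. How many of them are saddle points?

F separates as a function of a plus a function of b, so ∇F=0 decouples.
∂F/∂a = 60a(a + 1)(a + 2)(a + 3) = 0 at a ∈ {-3, -2, -1, 0}; ∂F/∂b = 60b(b - 4)(b - 2)(b + 3) = 0 at b ∈ {-3, 0, 2, 4}.
The Hessian is diagonal: diag(F_aa, F_bb). Second derivatives: F_aa(-3)=-360, F_aa(-2)=120, F_aa(-1)=-120, F_aa(0)=360; F_bb(-3)=-6300, F_bb(0)=1440, F_bb(2)=-1200, F_bb(4)=3360.
Saddle points occur where the two diagonal entries have opposite signs: (-3, 0), (-3, 4), (-2, -3), (-2, 2), (-1, 0), (-1, 4), (0, -3), (0, 2). Count: 8.

8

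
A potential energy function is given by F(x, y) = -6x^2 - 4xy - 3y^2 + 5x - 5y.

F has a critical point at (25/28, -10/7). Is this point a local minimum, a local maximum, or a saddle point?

The Hessian of F is constant: H = [[-12, -4], [-4, -6]].
det(H) = (-12)·(-6) − (-4)² = 56.
det(H) > 0 and tr(H) = -18 < 0, so H is negative definite and the point is a local maximum.

local maximum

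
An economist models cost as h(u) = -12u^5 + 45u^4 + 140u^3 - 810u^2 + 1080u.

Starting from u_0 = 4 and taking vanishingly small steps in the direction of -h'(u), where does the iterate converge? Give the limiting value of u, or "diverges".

h'(u) = -60(u - 3)(u - 2)(u - 1)(u + 3), so h'(4) = -2520.
Gradient descent moves in the -h' direction, i.e. u is increasing.
There is no critical point above u=4, and h' keeps the same sign, so the iterate runs off to +∞.

diverges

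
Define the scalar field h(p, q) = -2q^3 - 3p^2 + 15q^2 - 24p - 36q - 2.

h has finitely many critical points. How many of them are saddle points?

h separates as a function of p plus a function of q, so ∇h=0 decouples.
∂h/∂p = -6(p + 4) = 0 at p ∈ {-4}; ∂h/∂q = -6(q - 3)(q - 2) = 0 at q ∈ {2, 3}.
The Hessian is diagonal: diag(h_pp, h_qq). Second derivatives: h_pp(-4)=-6; h_qq(2)=6, h_qq(3)=-6.
Saddle points occur where the two diagonal entries have opposite signs: (-4, 2). Count: 1.

1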